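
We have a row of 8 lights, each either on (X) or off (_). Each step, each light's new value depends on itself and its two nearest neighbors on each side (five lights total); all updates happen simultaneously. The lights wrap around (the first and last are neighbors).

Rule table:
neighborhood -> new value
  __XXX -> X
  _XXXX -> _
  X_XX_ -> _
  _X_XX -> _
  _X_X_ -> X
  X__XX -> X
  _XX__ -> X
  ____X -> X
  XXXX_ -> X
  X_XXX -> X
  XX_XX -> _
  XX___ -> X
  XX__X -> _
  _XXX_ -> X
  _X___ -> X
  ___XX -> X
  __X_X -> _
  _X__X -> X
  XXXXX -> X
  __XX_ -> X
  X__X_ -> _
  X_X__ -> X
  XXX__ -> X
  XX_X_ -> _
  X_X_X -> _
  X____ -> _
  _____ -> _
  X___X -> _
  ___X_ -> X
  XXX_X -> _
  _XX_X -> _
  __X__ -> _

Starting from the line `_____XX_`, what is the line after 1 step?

___XXXXX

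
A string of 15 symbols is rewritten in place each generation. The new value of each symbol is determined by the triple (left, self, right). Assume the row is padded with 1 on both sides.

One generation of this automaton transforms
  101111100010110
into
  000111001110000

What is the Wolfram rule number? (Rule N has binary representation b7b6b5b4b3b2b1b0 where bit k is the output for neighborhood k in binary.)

position 3: 111 → 1  (bit 7 = 1)
position 0: 110 → 0  (bit 6 = 0)
position 1: 101 → 0  (bit 5 = 0)
position 7: 100 → 0  (bit 4 = 0)
position 2: 011 → 0  (bit 3 = 0)
position 10: 010 → 1  (bit 2 = 1)
position 9: 001 → 1  (bit 1 = 1)
position 8: 000 → 1  (bit 0 = 1)
bits b7..b0 = 10000111 = 135

135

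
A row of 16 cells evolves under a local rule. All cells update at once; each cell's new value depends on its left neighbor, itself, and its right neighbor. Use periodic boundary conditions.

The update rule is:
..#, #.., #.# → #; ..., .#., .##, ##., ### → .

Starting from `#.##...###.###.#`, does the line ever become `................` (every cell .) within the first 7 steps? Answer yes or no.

no

.#..#.#...#...#.
#.##.#.#.#.#.#.#
.#..#.#.#.#.#.#.
#.##.#.#.#.#.#.#  (repeats step 2; period 2)
step 7: .#..#.#.#.#.#.#.
step 7 is .#..#.#.#.#.#.#., still not uniform .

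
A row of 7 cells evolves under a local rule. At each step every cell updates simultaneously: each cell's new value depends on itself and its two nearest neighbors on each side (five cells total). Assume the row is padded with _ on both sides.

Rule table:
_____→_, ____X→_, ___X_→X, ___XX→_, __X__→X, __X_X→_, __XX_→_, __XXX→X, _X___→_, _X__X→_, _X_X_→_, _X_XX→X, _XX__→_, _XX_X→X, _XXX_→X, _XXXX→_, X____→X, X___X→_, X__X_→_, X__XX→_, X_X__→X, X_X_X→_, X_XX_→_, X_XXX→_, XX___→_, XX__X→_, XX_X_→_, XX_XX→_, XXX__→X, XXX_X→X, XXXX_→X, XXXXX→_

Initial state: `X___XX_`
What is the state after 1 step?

X______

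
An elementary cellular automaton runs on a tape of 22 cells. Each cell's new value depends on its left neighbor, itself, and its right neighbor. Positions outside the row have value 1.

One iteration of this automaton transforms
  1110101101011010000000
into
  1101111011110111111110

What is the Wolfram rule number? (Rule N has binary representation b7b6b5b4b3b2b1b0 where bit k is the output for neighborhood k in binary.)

position 0: 111 → 1  (bit 7 = 1)
position 2: 110 → 0  (bit 6 = 0)
position 3: 101 → 1  (bit 5 = 1)
position 15: 100 → 1  (bit 4 = 1)
position 6: 011 → 1  (bit 3 = 1)
position 4: 010 → 1  (bit 2 = 1)
position 21: 001 → 0  (bit 1 = 0)
position 16: 000 → 1  (bit 0 = 1)
bits b7..b0 = 10111101 = 189

189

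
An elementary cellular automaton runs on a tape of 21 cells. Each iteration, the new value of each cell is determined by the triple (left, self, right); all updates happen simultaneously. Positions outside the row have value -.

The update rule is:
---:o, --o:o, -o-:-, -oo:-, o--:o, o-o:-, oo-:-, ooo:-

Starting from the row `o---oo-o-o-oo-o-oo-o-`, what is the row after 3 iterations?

-ooo----------------o

-ooo----------------o
o---oooooooooooooooo-
-ooo----------------o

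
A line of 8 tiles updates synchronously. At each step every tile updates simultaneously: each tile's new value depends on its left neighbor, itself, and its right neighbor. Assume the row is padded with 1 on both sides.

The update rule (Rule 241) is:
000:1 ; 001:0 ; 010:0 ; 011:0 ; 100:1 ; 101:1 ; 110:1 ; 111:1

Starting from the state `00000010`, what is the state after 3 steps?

11111001
11111100
11111110

11111110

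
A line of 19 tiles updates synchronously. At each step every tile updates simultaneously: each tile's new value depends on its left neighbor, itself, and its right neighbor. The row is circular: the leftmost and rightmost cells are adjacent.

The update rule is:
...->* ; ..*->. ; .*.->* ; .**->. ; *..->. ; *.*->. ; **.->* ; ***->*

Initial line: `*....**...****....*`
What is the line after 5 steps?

*.**..*.*..***.**..
*..*..*.*...**..*..
*..*..*.*.*..*..*..
*..*..*.*.*..*..*..  (fixed point — unchanged through step 5)

*..*..*.*.*..*..*..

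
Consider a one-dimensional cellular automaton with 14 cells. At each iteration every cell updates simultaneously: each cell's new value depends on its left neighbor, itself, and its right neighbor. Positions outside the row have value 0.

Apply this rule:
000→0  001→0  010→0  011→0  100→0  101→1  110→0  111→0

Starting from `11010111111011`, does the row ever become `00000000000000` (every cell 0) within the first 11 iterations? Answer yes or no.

yes

00101000000100
00010000000000
00000000000000
all cells are 0 at iteration 3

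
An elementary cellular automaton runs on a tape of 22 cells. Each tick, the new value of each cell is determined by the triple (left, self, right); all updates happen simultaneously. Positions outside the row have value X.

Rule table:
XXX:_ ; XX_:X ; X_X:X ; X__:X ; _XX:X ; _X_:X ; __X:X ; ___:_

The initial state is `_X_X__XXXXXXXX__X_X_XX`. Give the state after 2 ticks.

______XX____XX______XX

tick 1: XXXXXXX______XXXXXXXX_
tick 2: ______XX____XX______XX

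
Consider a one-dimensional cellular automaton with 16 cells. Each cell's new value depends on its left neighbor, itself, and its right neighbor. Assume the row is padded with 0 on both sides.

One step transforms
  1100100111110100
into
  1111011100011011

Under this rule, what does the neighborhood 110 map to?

At position 1 the neighborhood is 110; the next row has 1 there.

1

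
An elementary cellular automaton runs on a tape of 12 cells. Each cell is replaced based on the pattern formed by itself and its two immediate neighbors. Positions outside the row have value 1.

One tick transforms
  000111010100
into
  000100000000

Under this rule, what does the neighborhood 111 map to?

At position 4 the neighborhood is 111; the next row has 0 there.

0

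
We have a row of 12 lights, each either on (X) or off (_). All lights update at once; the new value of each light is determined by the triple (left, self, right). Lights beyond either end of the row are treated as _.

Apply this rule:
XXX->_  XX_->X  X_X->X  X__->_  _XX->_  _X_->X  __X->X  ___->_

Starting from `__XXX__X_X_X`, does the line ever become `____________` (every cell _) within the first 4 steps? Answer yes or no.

_X__X_XXXXXX
XX_XXX_____X
_XX__X____XX
X_X_XX___X_X
step 4 is X_X_XX___X_X, still not uniform _

no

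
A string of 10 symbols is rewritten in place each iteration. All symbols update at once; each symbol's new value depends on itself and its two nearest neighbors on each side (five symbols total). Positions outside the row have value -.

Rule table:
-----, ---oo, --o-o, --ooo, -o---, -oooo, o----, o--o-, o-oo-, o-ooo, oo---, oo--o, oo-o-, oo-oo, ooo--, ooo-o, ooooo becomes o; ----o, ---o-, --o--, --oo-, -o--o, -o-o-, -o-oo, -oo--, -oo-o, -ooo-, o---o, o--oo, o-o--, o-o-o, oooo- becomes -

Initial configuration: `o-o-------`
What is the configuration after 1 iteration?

o--ooooooo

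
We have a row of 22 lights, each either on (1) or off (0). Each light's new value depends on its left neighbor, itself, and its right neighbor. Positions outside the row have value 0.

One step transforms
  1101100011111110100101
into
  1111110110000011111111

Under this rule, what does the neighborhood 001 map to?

At position 7 the neighborhood is 001; the next row has 1 there.

1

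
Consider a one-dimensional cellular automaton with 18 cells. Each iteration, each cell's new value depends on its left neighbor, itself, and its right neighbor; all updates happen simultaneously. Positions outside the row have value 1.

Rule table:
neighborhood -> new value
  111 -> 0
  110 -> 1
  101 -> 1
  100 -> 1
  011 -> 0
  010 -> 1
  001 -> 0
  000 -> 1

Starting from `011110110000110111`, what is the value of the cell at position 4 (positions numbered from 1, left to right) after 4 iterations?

100011011110011000
111001100011001110
001100111001100011
100110001100111000
position 4 holds 1

1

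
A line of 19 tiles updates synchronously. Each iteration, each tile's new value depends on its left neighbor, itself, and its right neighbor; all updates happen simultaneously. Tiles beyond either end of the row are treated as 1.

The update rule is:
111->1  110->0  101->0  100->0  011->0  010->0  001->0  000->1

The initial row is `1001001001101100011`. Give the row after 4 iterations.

0001111111110000100

0000000000000001001
0111111111111100000
0011111111111001110
0001111111110000100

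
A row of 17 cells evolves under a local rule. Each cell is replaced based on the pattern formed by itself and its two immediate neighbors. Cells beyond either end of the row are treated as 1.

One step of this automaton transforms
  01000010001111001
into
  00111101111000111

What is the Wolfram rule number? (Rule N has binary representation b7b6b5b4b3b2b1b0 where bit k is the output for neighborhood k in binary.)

27

position 11: 111 → 0  (bit 7 = 0)
position 13: 110 → 0  (bit 6 = 0)
position 0: 101 → 0  (bit 5 = 0)
position 2: 100 → 1  (bit 4 = 1)
position 10: 011 → 1  (bit 3 = 1)
position 1: 010 → 0  (bit 2 = 0)
position 5: 001 → 1  (bit 1 = 1)
position 3: 000 → 1  (bit 0 = 1)
bits b7..b0 = 00011011 = 27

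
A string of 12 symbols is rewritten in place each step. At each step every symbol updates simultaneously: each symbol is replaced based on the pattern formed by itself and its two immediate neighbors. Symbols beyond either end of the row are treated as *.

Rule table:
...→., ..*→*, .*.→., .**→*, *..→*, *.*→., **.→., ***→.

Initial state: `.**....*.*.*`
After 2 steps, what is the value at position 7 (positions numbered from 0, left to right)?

*

.*.*..*....*
....**.*..**
position 7 holds *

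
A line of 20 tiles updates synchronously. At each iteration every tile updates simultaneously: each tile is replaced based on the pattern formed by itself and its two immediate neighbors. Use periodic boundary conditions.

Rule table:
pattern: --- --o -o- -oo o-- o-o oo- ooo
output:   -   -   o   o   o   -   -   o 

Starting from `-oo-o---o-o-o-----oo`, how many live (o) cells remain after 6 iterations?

11

-o--oo--o-o-oo----o-
-oo-o-o-o-o-o-o---oo
-o--o-o-o-o-o-oo--o-
-oo-o-o-o-o-o-o-o-oo
-o--o-o-o-o-o-o-o-o-
-oo-o-o-o-o-o-o-o-oo
count of o: 11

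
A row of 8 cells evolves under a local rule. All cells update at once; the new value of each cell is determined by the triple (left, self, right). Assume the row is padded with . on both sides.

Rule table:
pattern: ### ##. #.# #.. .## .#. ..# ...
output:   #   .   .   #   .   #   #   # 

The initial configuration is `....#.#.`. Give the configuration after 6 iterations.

#..#.###

iteration 1: #####.##
iteration 2: .###....
iteration 3: #.#.####
iteration 4: #.#..##.
iteration 5: #.###..#
iteration 6: #..#.###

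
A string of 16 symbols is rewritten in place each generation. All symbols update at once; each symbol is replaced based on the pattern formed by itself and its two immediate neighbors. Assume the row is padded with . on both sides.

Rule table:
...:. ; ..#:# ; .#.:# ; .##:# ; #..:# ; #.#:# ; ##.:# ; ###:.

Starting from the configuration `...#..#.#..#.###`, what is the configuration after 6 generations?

#....##..####.##

generation 1: ..############.#
generation 2: .##..........###
generation 3: ####........##.#
generation 4: #..##......#####
generation 5: ######....##...#
generation 6: #....##..####.##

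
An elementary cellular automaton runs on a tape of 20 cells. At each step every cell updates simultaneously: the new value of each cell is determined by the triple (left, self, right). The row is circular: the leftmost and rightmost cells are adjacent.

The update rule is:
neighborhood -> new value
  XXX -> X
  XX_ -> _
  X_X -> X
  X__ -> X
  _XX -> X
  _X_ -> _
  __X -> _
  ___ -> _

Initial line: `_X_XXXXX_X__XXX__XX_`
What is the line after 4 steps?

XXXX_X_X_XX_X_X_X_X_

step 1: __XXXXX_X_X_XX_X_X_X
step 2: X_XXXX_X_X_XX_X_X_X_
step 3: _XXXX_X_X_XX_X_X_X_X
step 4: XXXX_X_X_XX_X_X_X_X_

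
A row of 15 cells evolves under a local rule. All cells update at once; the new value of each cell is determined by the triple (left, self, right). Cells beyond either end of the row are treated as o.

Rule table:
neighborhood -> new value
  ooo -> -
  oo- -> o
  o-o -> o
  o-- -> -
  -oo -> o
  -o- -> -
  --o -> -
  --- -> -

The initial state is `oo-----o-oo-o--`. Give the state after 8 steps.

o--------------

step 1: -o------oooo---
step 2: o-------o--o---
step 3: o--------------
step 4: o--------------  (fixed point — unchanged through step 8)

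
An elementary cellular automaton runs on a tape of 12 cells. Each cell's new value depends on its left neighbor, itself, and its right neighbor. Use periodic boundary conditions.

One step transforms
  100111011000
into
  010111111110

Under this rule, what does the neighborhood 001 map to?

At position 2 the neighborhood is 001; the next row has 0 there.

0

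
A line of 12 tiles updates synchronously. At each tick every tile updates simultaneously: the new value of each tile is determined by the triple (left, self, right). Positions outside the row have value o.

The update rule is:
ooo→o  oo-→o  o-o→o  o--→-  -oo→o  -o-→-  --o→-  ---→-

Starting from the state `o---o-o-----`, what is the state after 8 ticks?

o-----------

tick 1: o----o------
tick 2: o-----------
tick 3: o-----------  (fixed point — unchanged through tick 8)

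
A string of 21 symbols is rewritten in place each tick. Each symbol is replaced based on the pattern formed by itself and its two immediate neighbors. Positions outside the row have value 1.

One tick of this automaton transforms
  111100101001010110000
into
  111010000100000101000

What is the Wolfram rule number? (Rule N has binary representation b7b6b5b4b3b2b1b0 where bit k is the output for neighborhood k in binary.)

152

position 0: 111 → 1  (bit 7 = 1)
position 3: 110 → 0  (bit 6 = 0)
position 7: 101 → 0  (bit 5 = 0)
position 4: 100 → 1  (bit 4 = 1)
position 15: 011 → 1  (bit 3 = 1)
position 6: 010 → 0  (bit 2 = 0)
position 5: 001 → 0  (bit 1 = 0)
position 18: 000 → 0  (bit 0 = 0)
bits b7..b0 = 10011000 = 152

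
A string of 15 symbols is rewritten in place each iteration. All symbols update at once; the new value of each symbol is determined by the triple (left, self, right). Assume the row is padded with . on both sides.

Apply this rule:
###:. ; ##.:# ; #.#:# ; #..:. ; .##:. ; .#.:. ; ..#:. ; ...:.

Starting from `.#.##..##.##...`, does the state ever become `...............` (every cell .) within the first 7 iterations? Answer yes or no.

yes

..#.#...##.#...
...#.....##....
..........#....
...............
all cells are . at iteration 4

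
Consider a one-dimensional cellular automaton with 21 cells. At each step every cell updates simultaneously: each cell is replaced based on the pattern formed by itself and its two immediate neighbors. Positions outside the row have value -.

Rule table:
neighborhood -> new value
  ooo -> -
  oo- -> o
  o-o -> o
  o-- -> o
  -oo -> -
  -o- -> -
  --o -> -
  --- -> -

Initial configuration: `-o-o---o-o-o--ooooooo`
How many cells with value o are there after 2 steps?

--o-o---o-o-o-------o
---o-o---o-o-o-------
count of o: 5

5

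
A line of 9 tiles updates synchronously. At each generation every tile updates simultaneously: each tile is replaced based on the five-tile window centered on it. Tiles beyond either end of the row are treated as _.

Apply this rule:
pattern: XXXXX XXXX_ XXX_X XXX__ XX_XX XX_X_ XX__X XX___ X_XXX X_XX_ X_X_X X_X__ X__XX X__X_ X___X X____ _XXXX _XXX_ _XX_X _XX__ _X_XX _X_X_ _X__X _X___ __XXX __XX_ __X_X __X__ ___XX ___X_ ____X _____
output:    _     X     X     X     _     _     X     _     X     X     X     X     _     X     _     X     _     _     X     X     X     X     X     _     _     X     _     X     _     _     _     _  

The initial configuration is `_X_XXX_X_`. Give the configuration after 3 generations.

__XX_X_X_

__XX_X_X_
__XX_XXX_
__XX_X_X_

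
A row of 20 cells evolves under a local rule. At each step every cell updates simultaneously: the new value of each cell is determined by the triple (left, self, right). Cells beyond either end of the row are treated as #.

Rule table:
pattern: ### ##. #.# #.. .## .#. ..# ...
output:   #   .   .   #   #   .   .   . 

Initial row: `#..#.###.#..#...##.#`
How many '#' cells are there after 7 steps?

6

.#...##...#..#..#..#
..#..#.#...#..#..#.#
#..#....#...#..#...#
.#..#....#...#..#..#
..#..#....#...#..#.#
#..#..#....#...#...#
.#..#..#....#...#..#
count of #: 6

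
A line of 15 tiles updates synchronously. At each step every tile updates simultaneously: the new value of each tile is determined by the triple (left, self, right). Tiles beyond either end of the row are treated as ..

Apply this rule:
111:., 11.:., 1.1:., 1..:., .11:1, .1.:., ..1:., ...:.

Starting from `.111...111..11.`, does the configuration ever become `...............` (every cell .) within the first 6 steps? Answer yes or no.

.1.....1....1..
...............
all cells are . at step 2

yes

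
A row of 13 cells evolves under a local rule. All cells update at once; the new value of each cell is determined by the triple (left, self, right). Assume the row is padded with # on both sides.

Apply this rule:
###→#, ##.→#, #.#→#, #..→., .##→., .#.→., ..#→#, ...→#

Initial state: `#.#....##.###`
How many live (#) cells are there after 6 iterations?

##..###.##.##
##.#.###.##.#
###.#.###.##.
####.#.###.##
#####.#.###.#
######.#.###.
count of #: 10

10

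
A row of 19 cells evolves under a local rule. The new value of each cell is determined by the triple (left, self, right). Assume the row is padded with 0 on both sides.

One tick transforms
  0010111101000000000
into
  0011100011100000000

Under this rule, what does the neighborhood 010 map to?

At position 2 the neighborhood is 010; the next row has 1 there.

1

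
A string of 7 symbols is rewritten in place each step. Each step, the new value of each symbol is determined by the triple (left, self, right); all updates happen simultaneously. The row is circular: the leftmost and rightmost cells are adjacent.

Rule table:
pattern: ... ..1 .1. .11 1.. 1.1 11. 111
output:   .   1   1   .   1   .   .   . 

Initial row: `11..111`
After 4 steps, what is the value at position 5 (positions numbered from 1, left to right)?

..11...
.1..1..
111111.
.......
position 5 holds .

.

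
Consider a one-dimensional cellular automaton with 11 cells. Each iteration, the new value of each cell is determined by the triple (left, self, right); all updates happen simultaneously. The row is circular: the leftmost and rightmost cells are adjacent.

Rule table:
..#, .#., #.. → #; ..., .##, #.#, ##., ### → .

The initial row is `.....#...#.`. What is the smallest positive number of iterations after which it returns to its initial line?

....###.###
#..#.......
#####.....#
.....#...#.

4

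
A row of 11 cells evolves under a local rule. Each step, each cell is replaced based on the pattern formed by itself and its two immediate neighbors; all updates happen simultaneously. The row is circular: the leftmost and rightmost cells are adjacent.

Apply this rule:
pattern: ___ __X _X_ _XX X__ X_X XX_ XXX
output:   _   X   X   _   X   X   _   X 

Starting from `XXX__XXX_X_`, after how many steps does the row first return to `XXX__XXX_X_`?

2

step 1: _X_XX_X_XXX
step 2: XXX__XXX_X_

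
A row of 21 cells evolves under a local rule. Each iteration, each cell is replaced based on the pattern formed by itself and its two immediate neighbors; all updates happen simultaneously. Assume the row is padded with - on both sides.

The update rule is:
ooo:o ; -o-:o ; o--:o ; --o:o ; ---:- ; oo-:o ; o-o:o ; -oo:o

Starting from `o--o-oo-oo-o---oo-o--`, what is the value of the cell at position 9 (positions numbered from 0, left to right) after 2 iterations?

o

iteration 1: ooooooooooooo-oooooo-
iteration 2: ooooooooooooooooooooo
position 9 holds o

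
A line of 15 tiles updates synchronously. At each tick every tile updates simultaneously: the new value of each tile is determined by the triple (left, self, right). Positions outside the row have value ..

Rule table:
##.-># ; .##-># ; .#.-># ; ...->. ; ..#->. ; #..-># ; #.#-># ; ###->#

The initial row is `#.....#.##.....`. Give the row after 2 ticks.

##....#####....
###...######...

###...######...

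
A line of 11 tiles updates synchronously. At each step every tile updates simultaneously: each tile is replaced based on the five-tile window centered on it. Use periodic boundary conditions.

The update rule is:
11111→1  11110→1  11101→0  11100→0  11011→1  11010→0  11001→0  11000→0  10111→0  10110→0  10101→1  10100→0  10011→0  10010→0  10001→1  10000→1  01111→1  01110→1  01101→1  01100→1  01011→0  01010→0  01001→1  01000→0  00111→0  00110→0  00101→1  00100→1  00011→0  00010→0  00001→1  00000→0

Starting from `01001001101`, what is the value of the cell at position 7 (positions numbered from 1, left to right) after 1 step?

0

step 1: 00101100101
position 7 holds 0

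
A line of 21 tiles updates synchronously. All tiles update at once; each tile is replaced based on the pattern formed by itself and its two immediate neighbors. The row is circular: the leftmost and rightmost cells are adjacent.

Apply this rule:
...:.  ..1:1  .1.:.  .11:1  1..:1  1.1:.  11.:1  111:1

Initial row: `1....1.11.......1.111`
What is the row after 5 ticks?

tick 1: 11..1..111.....1..111
tick 2: 1111.111111...1.11111
tick 3: 1111.1111111.1..11111
tick 4: 1111.1111111..1111111
tick 5: 1111.1111111111111111

1111.1111111111111111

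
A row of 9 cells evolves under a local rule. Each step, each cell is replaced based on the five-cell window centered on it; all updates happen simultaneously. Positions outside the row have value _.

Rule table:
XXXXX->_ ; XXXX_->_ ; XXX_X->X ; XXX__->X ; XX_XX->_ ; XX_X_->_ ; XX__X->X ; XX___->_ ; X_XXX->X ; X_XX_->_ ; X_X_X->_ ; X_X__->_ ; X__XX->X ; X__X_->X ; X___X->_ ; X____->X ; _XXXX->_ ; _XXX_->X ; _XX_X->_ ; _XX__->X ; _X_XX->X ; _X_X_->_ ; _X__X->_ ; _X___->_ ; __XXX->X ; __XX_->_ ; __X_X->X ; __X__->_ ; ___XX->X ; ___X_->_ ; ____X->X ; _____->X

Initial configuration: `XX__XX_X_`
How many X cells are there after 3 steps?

4

_XXX_____
XXXX_XXXX
X__X_X__X
count of X: 4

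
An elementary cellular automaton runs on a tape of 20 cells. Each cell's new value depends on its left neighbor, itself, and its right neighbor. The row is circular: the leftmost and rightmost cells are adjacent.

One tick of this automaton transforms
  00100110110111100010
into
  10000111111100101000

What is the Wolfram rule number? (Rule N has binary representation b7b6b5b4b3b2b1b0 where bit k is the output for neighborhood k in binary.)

105

position 12: 111 → 0  (bit 7 = 0)
position 6: 110 → 1  (bit 6 = 1)
position 7: 101 → 1  (bit 5 = 1)
position 3: 100 → 0  (bit 4 = 0)
position 5: 011 → 1  (bit 3 = 1)
position 2: 010 → 0  (bit 2 = 0)
position 1: 001 → 0  (bit 1 = 0)
position 0: 000 → 1  (bit 0 = 1)
bits b7..b0 = 01101001 = 105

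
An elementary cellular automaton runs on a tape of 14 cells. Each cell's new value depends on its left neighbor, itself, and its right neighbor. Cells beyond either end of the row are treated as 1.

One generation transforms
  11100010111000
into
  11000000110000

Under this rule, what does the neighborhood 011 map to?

1

At position 8 the neighborhood is 011; the next row has 1 there.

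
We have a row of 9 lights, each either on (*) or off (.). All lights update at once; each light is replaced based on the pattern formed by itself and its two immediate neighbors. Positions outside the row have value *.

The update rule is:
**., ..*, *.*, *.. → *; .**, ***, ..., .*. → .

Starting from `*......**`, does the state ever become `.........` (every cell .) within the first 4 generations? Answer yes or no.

no

**....*..
.**..*.**
*.***.*..
**..**.**
generation 4 is **..**.**, still not uniform .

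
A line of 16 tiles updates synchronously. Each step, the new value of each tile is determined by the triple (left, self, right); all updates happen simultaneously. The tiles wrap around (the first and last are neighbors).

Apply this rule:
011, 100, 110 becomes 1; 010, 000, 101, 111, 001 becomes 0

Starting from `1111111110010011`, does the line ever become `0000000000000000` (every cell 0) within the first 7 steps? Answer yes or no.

0000000011001010
0000000011100001
1000000010110000
0100000000111000
0010000000101100
0001000000001110
0000100000001011
step 7 is 0000100000001011, still not uniform 0

no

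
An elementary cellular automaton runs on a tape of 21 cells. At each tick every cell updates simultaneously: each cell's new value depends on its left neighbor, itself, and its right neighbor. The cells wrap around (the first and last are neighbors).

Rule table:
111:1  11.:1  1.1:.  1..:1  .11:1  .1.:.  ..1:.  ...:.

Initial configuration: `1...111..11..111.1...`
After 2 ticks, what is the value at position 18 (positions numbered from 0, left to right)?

tick 1: .1..1111.111.111..1..
tick 2: ..1.1111.111.1111..1.
position 18 holds .

.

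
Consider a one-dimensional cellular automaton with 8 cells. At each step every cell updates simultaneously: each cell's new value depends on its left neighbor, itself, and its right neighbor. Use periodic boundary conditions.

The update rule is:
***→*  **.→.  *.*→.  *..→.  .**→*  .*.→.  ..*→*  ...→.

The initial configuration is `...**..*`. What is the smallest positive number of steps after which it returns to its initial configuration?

..**..*.
.**..*..
**..*...
*..*...*
..*...**
.*...**.
*...**..
...**..*

8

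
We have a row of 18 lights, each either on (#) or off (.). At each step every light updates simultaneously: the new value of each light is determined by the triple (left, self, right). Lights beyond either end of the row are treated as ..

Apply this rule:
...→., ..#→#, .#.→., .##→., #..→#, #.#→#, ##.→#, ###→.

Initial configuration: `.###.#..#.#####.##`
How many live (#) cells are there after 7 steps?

#..##.##.#....##.#
.##.##.##.#..#.##.
#.##.##.##.##.#.##
.#.##.##.##.##.#.#
#.#.##.##.##.##.#.
.#.#.##.##.##.##.#
#.#.#.##.##.##.##.
count of #: 11

11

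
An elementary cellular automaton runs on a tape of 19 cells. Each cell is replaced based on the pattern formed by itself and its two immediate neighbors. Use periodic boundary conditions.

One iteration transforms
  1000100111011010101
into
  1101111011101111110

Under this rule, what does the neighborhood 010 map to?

At position 4 the neighborhood is 010; the next row has 1 there.

1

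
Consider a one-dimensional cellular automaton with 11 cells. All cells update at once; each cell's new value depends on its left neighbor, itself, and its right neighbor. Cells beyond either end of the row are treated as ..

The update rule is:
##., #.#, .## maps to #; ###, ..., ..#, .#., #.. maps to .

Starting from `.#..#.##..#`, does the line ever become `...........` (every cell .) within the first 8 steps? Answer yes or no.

yes

.....###...
.....#.#...
......#....
...........
all cells are . at step 4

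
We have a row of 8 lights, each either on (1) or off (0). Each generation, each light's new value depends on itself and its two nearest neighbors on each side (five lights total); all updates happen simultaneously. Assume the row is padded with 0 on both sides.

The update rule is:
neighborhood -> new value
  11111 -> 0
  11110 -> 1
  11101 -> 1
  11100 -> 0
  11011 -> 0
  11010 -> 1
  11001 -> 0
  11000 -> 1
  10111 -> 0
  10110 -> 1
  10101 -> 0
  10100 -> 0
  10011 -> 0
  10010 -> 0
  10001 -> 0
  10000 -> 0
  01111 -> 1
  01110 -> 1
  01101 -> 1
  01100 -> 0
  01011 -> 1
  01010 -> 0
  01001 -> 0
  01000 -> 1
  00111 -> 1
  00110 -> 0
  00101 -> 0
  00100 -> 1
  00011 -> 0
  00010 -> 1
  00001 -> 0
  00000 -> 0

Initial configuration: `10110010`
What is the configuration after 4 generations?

00110100

01100011
00010000
00111000
00110100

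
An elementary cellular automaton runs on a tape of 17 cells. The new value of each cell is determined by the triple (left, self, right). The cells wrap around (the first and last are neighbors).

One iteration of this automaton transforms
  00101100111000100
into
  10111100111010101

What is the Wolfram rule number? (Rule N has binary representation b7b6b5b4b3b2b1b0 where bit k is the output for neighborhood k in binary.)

237

position 9: 111 → 1  (bit 7 = 1)
position 5: 110 → 1  (bit 6 = 1)
position 3: 101 → 1  (bit 5 = 1)
position 6: 100 → 0  (bit 4 = 0)
position 4: 011 → 1  (bit 3 = 1)
position 2: 010 → 1  (bit 2 = 1)
position 1: 001 → 0  (bit 1 = 0)
position 0: 000 → 1  (bit 0 = 1)
bits b7..b0 = 11101101 = 237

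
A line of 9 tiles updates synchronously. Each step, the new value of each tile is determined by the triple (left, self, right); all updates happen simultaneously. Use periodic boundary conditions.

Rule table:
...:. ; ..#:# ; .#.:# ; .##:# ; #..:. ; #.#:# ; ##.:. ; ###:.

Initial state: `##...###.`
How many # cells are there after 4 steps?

step 1: #...##..#
step 2: ...##..##
step 3: ..##..##.
step 4: .##..##..
count of #: 4

4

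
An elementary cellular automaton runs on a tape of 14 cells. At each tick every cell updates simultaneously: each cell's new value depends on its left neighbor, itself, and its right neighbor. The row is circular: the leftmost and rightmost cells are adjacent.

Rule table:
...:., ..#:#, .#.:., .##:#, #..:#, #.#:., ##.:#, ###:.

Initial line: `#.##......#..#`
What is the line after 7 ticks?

tick 1: #.###....#.###
tick 2: #.#.##..#..#..
tick 3: ....####.##.##
tick 4: #..##..#.##.##
tick 5: #######..##.#.
tick 6: #.....#####...
tick 7: .#...##...##.#

.#...##...##.#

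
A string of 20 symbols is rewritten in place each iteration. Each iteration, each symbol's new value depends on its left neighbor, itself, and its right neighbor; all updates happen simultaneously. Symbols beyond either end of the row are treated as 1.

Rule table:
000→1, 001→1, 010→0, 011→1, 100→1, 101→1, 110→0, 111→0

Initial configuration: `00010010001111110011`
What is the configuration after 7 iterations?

iteration 1: 11101101111000001110
iteration 2: 00011011000111111001
iteration 3: 11110110111100000111
iteration 4: 00001101100011111100
iteration 5: 11111011011110000011
iteration 6: 00000110110001111110
iteration 7: 11111101101111000001

11111101101111000001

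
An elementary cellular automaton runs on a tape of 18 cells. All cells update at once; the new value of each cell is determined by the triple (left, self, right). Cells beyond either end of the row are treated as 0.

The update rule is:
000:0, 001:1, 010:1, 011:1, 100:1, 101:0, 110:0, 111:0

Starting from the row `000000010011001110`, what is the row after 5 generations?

001101110010100111

generation 1: 000000111110111001
generation 2: 000001100000100111
generation 3: 000011010001111100
generation 4: 000110011011000010
generation 5: 001101110010100111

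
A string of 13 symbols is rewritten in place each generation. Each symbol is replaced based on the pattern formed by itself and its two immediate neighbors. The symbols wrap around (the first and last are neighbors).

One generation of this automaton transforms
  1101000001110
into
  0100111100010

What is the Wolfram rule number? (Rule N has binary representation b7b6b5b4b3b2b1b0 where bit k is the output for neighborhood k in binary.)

81

position 10: 111 → 0  (bit 7 = 0)
position 1: 110 → 1  (bit 6 = 1)
position 2: 101 → 0  (bit 5 = 0)
position 4: 100 → 1  (bit 4 = 1)
position 0: 011 → 0  (bit 3 = 0)
position 3: 010 → 0  (bit 2 = 0)
position 8: 001 → 0  (bit 1 = 0)
position 5: 000 → 1  (bit 0 = 1)
bits b7..b0 = 01010001 = 81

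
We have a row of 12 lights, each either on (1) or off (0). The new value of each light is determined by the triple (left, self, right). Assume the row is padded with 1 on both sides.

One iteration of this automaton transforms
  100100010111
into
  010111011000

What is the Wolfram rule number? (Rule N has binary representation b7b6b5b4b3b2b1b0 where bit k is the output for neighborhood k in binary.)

53

position 10: 111 → 0  (bit 7 = 0)
position 0: 110 → 0  (bit 6 = 0)
position 8: 101 → 1  (bit 5 = 1)
position 1: 100 → 1  (bit 4 = 1)
position 9: 011 → 0  (bit 3 = 0)
position 3: 010 → 1  (bit 2 = 1)
position 2: 001 → 0  (bit 1 = 0)
position 5: 000 → 1  (bit 0 = 1)
bits b7..b0 = 00110101 = 53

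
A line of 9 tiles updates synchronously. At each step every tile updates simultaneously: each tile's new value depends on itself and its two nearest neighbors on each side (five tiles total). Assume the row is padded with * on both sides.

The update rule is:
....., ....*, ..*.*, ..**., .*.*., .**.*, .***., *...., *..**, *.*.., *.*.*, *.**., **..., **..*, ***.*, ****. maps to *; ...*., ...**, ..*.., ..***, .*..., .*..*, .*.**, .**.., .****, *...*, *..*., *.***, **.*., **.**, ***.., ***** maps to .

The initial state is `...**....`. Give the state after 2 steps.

.*.*..**.

*..*.***.
.*.*..**.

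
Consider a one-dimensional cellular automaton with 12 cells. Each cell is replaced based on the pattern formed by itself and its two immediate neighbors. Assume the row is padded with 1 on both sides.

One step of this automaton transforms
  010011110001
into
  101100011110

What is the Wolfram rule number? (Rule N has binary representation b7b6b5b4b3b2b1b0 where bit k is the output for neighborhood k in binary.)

position 5: 111 → 0  (bit 7 = 0)
position 7: 110 → 1  (bit 6 = 1)
position 0: 101 → 1  (bit 5 = 1)
position 2: 100 → 1  (bit 4 = 1)
position 4: 011 → 0  (bit 3 = 0)
position 1: 010 → 0  (bit 2 = 0)
position 3: 001 → 1  (bit 1 = 1)
position 9: 000 → 1  (bit 0 = 1)
bits b7..b0 = 01110011 = 115

115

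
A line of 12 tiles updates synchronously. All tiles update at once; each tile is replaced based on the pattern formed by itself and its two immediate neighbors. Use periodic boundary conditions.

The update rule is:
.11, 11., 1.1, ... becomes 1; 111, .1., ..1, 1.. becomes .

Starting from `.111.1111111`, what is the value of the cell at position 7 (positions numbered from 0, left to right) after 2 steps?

1

step 1: 11.111.....1
step 2: .111.1.111.1
position 7 holds 1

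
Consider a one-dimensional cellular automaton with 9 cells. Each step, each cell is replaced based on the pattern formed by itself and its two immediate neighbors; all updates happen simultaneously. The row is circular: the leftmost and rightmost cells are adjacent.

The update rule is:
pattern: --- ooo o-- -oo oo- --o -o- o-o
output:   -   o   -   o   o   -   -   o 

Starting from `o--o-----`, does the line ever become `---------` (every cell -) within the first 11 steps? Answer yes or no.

yes

---------
all cells are - at step 1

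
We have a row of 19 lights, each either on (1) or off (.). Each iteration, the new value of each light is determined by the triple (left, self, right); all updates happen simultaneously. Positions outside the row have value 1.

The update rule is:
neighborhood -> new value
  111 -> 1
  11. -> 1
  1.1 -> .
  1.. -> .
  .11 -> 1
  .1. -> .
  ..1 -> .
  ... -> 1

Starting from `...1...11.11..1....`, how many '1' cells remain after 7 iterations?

10

.1...1.11.11....11.
...1...11.11.11.11.
.1...1.11.11.11.11.
...1...11.11.11.11.  (repeats iteration 2; period 2)
iteration 7: .1...1.11.11.11.11.
count of 1: 10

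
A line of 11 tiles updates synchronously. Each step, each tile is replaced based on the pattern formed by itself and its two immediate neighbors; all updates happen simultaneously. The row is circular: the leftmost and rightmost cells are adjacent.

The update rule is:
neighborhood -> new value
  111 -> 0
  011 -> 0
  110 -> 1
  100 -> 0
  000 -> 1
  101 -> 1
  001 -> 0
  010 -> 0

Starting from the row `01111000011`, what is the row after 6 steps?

01000100000

step 1: 10001011001
step 2: 10100101000
step 3: 01000010010
step 4: 00011000000
step 5: 11001011111
step 6: 01000100000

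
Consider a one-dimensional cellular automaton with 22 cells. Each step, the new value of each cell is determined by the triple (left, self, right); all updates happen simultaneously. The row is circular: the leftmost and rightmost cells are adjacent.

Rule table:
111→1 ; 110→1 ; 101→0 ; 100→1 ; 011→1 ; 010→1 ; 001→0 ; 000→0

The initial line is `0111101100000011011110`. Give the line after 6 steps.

0111101110000011011111
0111101111000011011111
0111101111100011011111
0111101111110011011111
0111101111111011011111
0111101111111011011111

0111101111111011011111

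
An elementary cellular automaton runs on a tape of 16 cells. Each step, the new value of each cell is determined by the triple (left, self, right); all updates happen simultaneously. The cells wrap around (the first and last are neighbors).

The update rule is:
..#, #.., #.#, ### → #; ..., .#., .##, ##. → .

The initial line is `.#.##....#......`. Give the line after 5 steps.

#.#..#..#.#.....
.#.##.##.#.#...#
#.#..#..#.#.#.#.
.#.##.##.#.#.#.#
#.#..#..#.#.#.#.

#.#..#..#.#.#.#.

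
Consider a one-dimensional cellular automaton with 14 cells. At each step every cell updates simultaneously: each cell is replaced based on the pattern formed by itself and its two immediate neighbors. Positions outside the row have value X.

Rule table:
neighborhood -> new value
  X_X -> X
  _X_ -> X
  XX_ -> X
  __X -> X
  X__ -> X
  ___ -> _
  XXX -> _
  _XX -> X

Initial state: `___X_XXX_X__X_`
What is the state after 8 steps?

X_XXXX_XXXXXXX
XXX__XXX______
__XXXX_XX____X
XXX__XXXXX__XX
__XXXX___XXXX_
XXX__XX_XX__XX
__XXXXXXXXXXX_
XXX_________XX

XXX_________XX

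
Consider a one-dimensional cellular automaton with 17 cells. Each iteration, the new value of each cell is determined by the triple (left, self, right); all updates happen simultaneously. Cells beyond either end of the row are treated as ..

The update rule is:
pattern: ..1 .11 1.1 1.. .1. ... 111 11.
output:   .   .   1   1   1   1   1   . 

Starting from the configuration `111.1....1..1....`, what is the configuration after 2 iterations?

.1.11111.11.11111
.11.111.1..1.111.

.11.111.1..1.111.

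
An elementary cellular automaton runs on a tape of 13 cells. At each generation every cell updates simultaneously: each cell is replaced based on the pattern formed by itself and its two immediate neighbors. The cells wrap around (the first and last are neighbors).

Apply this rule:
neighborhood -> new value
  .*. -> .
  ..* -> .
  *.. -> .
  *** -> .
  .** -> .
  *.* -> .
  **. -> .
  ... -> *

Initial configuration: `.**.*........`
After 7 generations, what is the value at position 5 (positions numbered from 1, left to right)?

.

generation 1: ......*******
generation 2: .****........
generation 3: ......*******  (repeats generation 1; period 2)
generation 7: ......*******
position 5 holds .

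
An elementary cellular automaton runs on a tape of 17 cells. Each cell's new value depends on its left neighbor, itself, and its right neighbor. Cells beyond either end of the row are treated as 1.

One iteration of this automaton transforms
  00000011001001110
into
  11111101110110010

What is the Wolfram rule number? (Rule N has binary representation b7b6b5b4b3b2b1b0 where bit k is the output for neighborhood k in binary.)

83

position 14: 111 → 0  (bit 7 = 0)
position 7: 110 → 1  (bit 6 = 1)
position 16: 101 → 0  (bit 5 = 0)
position 0: 100 → 1  (bit 4 = 1)
position 6: 011 → 0  (bit 3 = 0)
position 10: 010 → 0  (bit 2 = 0)
position 5: 001 → 1  (bit 1 = 1)
position 1: 000 → 1  (bit 0 = 1)
bits b7..b0 = 01010011 = 83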